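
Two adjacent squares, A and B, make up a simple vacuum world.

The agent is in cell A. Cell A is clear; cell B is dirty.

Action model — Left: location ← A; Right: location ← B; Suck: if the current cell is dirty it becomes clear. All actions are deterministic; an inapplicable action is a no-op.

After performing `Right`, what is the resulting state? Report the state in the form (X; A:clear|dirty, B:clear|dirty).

start: (A; A:clear, B:dirty)
1. Right → (B; A:clear, B:dirty)

(B; A:clear, B:dirty)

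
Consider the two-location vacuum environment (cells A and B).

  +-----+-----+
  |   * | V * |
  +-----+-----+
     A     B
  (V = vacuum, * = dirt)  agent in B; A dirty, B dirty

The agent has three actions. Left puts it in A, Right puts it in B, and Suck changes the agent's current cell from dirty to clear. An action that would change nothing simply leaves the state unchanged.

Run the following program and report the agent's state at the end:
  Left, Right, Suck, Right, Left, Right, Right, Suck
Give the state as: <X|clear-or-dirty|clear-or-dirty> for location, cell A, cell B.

[1] after Left: <A|dirty|dirty>
[2] after Right: <B|dirty|dirty>
[3] after Suck: <B|dirty|clear>
[4] after Right: <B|dirty|clear>
[5] after Left: <A|dirty|clear>
[6] after Right: <B|dirty|clear>
[7] after Right: <B|dirty|clear>
[8] after Suck: <B|dirty|clear>

<B|dirty|clear>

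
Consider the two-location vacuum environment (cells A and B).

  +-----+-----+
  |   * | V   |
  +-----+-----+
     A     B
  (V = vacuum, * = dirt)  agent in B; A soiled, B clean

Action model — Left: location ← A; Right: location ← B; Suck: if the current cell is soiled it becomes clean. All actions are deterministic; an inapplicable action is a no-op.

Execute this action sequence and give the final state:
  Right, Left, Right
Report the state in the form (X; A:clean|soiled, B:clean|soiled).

1) do Right; now (B; A:soiled, B:clean)
2) do Left; now (A; A:soiled, B:clean)
3) do Right; now (B; A:soiled, B:clean)

(B; A:soiled, B:clean)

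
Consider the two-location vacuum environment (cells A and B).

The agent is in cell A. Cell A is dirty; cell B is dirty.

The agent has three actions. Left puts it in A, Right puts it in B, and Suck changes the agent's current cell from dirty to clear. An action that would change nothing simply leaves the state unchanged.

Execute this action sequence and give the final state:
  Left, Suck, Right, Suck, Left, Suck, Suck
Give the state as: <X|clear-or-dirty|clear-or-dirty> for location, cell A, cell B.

<A|clear|clear>

1) do Left; now <A|dirty|dirty>
2) do Suck; now <A|clear|dirty>
3) do Right; now <B|clear|dirty>
4) do Suck; now <B|clear|clear>
5) do Left; now <A|clear|clear>
6) do Suck; now <A|clear|clear>
7) do Suck; now <A|clear|clear>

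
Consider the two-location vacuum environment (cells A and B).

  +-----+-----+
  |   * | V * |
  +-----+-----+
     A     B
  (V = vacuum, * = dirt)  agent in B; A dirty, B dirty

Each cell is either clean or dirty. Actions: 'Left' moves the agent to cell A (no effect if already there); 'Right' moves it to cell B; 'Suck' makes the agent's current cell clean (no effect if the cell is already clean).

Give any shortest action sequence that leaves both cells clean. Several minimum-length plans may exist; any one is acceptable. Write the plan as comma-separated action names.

Suck, Left, Suck

1) do Suck; now in B — A dirty, B clean
2) do Left; now in A — A dirty, B clean
3) do Suck; now in A — A clean, B clean
min 3: Suck B + move + Suck A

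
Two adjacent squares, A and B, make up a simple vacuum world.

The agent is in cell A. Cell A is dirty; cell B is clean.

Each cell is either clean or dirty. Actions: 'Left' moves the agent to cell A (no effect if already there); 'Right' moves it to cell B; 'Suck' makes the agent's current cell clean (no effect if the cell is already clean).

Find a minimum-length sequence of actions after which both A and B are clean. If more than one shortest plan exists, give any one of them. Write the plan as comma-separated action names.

Suck (#1): loc=A A=clean B=clean
min 1: A is dirty, one Suck

Suck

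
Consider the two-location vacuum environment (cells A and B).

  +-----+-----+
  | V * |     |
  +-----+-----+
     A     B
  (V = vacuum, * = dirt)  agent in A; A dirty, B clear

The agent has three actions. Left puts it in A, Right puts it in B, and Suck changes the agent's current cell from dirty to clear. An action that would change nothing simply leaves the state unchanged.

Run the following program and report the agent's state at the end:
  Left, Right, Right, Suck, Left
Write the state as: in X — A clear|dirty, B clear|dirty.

[1] after Left: in A — A dirty, B clear
[2] after Right: in B — A dirty, B clear
[3] after Right: in B — A dirty, B clear
[4] after Suck: in B — A dirty, B clear
[5] after Left: in A — A dirty, B clear

in A — A dirty, B clear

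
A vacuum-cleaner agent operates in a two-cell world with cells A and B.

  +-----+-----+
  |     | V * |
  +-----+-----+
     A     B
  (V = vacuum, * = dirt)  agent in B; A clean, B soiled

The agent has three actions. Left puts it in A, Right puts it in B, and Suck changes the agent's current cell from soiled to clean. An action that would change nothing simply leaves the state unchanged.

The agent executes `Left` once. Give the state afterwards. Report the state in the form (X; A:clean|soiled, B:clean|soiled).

(A; A:clean, B:soiled)

start: (B; A:clean, B:soiled)
1. Left → (A; A:clean, B:soiled)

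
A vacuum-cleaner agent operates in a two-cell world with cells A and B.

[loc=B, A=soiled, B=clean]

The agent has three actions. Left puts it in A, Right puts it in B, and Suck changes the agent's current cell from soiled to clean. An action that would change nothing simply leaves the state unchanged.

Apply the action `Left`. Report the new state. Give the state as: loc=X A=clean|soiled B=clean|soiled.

start: loc=B A=soiled B=clean
[1] after Left: loc=A A=soiled B=clean

loc=A A=soiled B=clean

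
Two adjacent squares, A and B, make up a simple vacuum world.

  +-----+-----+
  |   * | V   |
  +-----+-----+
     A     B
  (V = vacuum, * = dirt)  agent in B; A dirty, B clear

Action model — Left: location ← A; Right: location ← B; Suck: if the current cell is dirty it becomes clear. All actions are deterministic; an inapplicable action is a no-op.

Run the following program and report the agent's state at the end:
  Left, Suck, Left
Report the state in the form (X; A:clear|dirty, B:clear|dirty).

t=1 Left ⇒ (A; A:dirty, B:clear)
t=2 Suck ⇒ (A; A:clear, B:clear)
t=3 Left ⇒ (A; A:clear, B:clear)

(A; A:clear, B:clear)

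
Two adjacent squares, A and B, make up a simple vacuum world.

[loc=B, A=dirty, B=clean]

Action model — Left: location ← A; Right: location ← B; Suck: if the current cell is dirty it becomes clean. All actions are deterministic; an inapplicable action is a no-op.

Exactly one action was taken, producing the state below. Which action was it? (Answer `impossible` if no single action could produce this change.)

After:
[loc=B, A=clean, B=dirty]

impossible

try  Left: (A; A:dirty, B:clean)
try Right: (B; A:dirty, B:clean)
try  Suck: (B; A:dirty, B:clean)
no single action produces the after-state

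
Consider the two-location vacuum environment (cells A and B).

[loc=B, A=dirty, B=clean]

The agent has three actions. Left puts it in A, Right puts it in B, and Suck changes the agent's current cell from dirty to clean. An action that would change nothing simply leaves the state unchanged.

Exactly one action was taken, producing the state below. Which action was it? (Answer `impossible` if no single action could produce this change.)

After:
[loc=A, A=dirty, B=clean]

try  Left: <A|dirty|clean>  ← match
try Right: <B|dirty|clean>
try  Suck: <B|dirty|clean>

Left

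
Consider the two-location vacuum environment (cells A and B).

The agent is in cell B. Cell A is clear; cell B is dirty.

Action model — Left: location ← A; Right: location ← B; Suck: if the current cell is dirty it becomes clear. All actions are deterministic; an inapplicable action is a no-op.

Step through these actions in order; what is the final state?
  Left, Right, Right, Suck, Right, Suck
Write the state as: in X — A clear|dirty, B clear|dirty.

1. Left → in A — A clear, B dirty
2. Right → in B — A clear, B dirty
3. Right → in B — A clear, B dirty
4. Suck → in B — A clear, B clear
5. Right → in B — A clear, B clear
6. Suck → in B — A clear, B clear

in B — A clear, B clear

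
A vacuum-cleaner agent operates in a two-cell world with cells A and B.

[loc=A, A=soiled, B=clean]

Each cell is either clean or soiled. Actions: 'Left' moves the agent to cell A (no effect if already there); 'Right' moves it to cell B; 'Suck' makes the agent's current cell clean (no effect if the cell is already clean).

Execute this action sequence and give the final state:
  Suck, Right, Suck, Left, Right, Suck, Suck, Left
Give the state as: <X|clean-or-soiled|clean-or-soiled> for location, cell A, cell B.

1) do Suck; now <A|clean|clean>
2) do Right; now <B|clean|clean>
3) do Suck; now <B|clean|clean>
4) do Left; now <A|clean|clean>
5) do Right; now <B|clean|clean>
6) do Suck; now <B|clean|clean>
7) do Suck; now <B|clean|clean>
8) do Left; now <A|clean|clean>

<A|clean|clean>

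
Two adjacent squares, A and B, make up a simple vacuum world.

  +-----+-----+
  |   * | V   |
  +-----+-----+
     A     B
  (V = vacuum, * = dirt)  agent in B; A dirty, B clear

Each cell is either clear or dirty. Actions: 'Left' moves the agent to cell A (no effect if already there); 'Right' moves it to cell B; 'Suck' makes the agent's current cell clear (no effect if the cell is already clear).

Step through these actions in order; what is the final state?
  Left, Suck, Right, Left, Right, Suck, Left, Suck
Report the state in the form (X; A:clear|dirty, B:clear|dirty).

(A; A:clear, B:clear)

t=1 Left ⇒ (A; A:dirty, B:clear)
t=2 Suck ⇒ (A; A:clear, B:clear)
t=3 Right ⇒ (B; A:clear, B:clear)
t=4 Left ⇒ (A; A:clear, B:clear)
t=5 Right ⇒ (B; A:clear, B:clear)
t=6 Suck ⇒ (B; A:clear, B:clear)
t=7 Left ⇒ (A; A:clear, B:clear)
t=8 Suck ⇒ (A; A:clear, B:clear)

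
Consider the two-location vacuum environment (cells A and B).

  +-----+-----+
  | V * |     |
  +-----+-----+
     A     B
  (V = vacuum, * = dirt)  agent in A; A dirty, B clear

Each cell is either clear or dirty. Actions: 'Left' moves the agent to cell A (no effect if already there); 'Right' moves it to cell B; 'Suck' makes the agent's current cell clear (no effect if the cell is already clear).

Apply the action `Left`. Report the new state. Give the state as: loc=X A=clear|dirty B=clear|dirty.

start: loc=A A=dirty B=clear
[1] after Left: loc=A A=dirty B=clear

loc=A A=dirty B=clear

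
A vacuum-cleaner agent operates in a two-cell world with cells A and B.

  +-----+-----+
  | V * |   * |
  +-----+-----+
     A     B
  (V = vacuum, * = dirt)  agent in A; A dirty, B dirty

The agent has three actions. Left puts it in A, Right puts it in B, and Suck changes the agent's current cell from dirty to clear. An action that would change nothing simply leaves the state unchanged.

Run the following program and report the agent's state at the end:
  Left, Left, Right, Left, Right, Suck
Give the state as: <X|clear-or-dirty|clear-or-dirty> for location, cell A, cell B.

<B|dirty|clear>

t=1 Left ⇒ <A|dirty|dirty>
t=2 Left ⇒ <A|dirty|dirty>
t=3 Right ⇒ <B|dirty|dirty>
t=4 Left ⇒ <A|dirty|dirty>
t=5 Right ⇒ <B|dirty|dirty>
t=6 Suck ⇒ <B|dirty|clear>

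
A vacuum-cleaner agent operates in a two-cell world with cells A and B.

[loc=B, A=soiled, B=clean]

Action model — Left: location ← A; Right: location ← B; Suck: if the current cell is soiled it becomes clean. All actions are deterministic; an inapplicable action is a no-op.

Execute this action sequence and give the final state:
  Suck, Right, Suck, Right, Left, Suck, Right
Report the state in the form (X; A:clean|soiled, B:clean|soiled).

(B; A:clean, B:clean)

1) do Suck; now (B; A:soiled, B:clean)
2) do Right; now (B; A:soiled, B:clean)
3) do Suck; now (B; A:soiled, B:clean)
4) do Right; now (B; A:soiled, B:clean)
5) do Left; now (A; A:soiled, B:clean)
6) do Suck; now (A; A:clean, B:clean)
7) do Right; now (B; A:clean, B:clean)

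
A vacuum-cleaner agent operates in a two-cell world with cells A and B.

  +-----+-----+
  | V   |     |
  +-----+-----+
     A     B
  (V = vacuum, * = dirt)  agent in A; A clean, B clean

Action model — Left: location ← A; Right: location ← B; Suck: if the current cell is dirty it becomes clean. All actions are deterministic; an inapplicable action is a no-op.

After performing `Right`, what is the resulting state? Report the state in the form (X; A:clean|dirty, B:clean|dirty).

(B; A:clean, B:clean)

start: (A; A:clean, B:clean)
1) do Right; now (B; A:clean, B:clean)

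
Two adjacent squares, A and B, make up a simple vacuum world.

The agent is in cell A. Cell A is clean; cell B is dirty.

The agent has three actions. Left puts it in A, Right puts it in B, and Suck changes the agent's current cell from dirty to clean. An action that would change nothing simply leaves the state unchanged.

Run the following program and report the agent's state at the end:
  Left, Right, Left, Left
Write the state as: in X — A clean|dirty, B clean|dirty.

in A — A clean, B dirty

1. Left → in A — A clean, B dirty
2. Right → in B — A clean, B dirty
3. Left → in A — A clean, B dirty
4. Left → in A — A clean, B dirty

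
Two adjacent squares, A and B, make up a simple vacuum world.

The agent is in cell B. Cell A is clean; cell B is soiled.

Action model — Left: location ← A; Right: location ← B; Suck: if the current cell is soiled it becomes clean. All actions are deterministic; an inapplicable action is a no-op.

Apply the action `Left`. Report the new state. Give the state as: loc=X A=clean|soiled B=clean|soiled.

loc=A A=clean B=soiled

start: loc=B A=clean B=soiled
step 1/1 (Left): loc=A A=clean B=soiled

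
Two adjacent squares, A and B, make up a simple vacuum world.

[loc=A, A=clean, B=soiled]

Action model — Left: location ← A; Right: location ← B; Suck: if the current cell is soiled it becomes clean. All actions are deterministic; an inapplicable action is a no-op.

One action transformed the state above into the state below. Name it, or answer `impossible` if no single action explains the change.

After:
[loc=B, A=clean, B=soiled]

Right

try  Left: in A — A clean, B soiled
try Right: in B — A clean, B soiled  ← match
try  Suck: in A — A clean, B soiled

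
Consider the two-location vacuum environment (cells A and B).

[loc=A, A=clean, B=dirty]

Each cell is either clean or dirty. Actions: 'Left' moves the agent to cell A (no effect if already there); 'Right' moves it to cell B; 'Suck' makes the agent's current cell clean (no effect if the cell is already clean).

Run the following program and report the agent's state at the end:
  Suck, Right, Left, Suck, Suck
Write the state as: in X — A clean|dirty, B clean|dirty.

[1] after Suck: in A — A clean, B dirty
[2] after Right: in B — A clean, B dirty
[3] after Left: in A — A clean, B dirty
[4] after Suck: in A — A clean, B dirty
[5] after Suck: in A — A clean, B dirty

in A — A clean, B dirty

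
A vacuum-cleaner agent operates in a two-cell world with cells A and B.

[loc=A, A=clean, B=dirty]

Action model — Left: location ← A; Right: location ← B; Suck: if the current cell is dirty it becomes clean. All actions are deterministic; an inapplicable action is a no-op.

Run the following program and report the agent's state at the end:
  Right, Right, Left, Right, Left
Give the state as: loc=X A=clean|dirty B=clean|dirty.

Right (#1): loc=B A=clean B=dirty
Right (#2): loc=B A=clean B=dirty
Left (#3): loc=A A=clean B=dirty
Right (#4): loc=B A=clean B=dirty
Left (#5): loc=A A=clean B=dirty

loc=A A=clean B=dirty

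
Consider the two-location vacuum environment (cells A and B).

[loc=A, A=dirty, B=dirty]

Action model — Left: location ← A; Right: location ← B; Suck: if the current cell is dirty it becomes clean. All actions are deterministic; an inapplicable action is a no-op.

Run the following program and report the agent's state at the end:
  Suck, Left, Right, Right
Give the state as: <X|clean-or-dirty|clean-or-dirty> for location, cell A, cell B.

[1] after Suck: <A|clean|dirty>
[2] after Left: <A|clean|dirty>
[3] after Right: <B|clean|dirty>
[4] after Right: <B|clean|dirty>

<B|clean|dirty>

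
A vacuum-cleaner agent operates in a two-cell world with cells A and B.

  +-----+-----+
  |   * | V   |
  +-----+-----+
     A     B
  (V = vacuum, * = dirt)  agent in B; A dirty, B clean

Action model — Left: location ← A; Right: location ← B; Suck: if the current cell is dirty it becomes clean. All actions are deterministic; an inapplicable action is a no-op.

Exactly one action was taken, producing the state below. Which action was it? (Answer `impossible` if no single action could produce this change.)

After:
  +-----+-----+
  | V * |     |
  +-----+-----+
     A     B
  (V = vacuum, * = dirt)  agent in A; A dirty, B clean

Left

try  Left: (A; A:dirty, B:clean)  ← match
try Right: (B; A:dirty, B:clean)
try  Suck: (B; A:dirty, B:clean)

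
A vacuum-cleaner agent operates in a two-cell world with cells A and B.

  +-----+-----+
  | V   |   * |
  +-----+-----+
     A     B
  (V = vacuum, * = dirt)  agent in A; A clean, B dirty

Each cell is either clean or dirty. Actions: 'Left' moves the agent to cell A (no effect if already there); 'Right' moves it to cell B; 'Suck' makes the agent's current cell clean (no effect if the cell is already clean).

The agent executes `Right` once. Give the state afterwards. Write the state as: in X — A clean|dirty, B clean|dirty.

in B — A clean, B dirty

start: in A — A clean, B dirty
1. Right → in B — A clean, B dirty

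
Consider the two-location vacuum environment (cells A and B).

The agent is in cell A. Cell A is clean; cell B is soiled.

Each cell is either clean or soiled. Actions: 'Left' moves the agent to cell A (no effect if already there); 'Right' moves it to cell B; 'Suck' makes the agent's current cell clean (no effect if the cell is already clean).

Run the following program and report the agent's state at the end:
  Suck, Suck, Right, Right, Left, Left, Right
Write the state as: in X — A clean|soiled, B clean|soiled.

in B — A clean, B soiled

t=1 Suck ⇒ in A — A clean, B soiled
t=2 Suck ⇒ in A — A clean, B soiled
t=3 Right ⇒ in B — A clean, B soiled
t=4 Right ⇒ in B — A clean, B soiled
t=5 Left ⇒ in A — A clean, B soiled
t=6 Left ⇒ in A — A clean, B soiled
t=7 Right ⇒ in B — A clean, B soiled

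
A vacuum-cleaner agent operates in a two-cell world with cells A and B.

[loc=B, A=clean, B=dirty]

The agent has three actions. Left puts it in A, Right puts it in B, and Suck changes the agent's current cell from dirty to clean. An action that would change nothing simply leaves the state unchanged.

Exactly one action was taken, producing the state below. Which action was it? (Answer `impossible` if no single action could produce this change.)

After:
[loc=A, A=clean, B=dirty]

Left

try  Left: in A — A clean, B dirty  ← match
try Right: in B — A clean, B dirty
try  Suck: in B — A clean, B clean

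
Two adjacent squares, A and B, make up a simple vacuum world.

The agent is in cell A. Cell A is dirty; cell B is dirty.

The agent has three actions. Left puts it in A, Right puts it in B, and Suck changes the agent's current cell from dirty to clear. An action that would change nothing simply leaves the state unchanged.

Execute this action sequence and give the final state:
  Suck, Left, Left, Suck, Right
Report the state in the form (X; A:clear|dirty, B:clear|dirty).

1) do Suck; now (A; A:clear, B:dirty)
2) do Left; now (A; A:clear, B:dirty)
3) do Left; now (A; A:clear, B:dirty)
4) do Suck; now (A; A:clear, B:dirty)
5) do Right; now (B; A:clear, B:dirty)

(B; A:clear, B:dirty)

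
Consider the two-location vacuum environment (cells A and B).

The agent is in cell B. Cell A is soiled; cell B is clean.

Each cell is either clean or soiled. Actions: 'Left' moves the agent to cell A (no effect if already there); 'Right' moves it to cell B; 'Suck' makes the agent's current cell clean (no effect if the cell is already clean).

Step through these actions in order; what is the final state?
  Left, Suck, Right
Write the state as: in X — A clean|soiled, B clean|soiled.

Left (#1): in A — A soiled, B clean
Suck (#2): in A — A clean, B clean
Right (#3): in B — A clean, B clean

in B — A clean, B clean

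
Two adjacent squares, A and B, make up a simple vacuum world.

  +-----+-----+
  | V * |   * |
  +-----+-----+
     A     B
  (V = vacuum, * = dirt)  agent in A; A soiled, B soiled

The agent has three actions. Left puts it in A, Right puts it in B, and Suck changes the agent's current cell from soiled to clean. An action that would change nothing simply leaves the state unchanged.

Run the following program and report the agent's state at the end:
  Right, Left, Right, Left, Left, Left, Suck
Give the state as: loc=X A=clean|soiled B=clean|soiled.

t=1 Right ⇒ loc=B A=soiled B=soiled
t=2 Left ⇒ loc=A A=soiled B=soiled
t=3 Right ⇒ loc=B A=soiled B=soiled
t=4 Left ⇒ loc=A A=soiled B=soiled
t=5 Left ⇒ loc=A A=soiled B=soiled
t=6 Left ⇒ loc=A A=soiled B=soiled
t=7 Suck ⇒ loc=A A=clean B=soiled

loc=A A=clean B=soiled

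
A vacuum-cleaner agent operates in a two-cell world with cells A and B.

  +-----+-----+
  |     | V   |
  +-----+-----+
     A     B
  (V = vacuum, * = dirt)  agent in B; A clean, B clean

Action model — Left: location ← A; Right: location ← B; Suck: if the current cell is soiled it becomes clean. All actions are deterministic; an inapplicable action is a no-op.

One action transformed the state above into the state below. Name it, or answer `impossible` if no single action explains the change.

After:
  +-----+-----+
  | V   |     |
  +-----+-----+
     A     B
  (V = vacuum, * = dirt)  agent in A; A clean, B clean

Left

try  Left: <A|clean|clean>  ← match
try Right: <B|clean|clean>
try  Suck: <B|clean|clean>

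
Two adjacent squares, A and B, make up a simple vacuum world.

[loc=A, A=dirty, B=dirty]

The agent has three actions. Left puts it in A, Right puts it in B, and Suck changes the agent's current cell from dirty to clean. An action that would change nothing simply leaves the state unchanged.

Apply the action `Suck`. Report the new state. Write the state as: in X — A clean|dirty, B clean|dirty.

in A — A clean, B dirty

start: in A — A dirty, B dirty
[1] after Suck: in A — A clean, B dirty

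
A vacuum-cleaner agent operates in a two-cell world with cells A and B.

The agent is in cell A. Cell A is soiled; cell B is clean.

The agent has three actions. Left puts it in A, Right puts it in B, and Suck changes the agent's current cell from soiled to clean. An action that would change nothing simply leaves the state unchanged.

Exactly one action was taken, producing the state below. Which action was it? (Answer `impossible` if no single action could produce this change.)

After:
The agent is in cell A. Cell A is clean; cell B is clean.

try  Left: <A|soiled|clean>
try Right: <B|soiled|clean>
try  Suck: <A|clean|clean>  ← match

Suck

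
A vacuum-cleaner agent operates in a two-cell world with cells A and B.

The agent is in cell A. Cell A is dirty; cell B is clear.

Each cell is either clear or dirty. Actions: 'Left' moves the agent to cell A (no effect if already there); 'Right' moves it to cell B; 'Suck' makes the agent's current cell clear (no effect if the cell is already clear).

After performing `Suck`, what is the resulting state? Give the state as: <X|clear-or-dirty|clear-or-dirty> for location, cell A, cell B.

<A|clear|clear>

start: <A|dirty|clear>
step 1/1 (Suck): <A|clear|clear>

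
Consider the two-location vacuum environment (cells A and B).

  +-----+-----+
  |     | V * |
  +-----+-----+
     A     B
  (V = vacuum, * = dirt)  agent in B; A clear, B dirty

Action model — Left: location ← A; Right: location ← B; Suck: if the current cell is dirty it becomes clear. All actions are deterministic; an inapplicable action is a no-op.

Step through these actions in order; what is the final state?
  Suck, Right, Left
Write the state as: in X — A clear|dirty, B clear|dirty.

step 1/3 (Suck): in B — A clear, B clear
step 2/3 (Right): in B — A clear, B clear
step 3/3 (Left): in A — A clear, B clear

in A — A clear, B clear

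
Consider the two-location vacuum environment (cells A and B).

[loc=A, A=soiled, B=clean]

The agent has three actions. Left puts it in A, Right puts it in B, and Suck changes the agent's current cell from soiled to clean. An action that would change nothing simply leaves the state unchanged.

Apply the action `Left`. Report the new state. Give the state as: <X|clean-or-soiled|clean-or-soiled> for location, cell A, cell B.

start: <A|soiled|clean>
t=1 Left ⇒ <A|soiled|clean>

<A|soiled|clean>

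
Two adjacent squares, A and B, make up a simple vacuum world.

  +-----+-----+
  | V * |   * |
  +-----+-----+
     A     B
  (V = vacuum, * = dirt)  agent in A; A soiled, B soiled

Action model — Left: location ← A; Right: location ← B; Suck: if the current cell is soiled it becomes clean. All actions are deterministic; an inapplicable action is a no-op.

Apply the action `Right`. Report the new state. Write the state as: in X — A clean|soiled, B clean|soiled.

start: in A — A soiled, B soiled
Right (#1): in B — A soiled, B soiled

in B — A soiled, B soiled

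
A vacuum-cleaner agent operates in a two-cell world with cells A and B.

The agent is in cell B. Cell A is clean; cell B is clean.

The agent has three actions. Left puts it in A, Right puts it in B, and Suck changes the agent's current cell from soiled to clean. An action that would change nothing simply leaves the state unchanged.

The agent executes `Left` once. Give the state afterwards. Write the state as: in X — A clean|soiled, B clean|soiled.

in A — A clean, B clean

start: in B — A clean, B clean
step 1/1 (Left): in A — A clean, B clean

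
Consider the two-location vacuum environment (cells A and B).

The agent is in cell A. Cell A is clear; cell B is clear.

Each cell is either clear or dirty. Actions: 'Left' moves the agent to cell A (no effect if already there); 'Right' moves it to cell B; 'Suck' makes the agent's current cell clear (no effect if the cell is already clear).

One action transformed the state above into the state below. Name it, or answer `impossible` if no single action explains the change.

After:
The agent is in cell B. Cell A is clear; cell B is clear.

Right

try  Left: loc=A A=clear B=clear
try Right: loc=B A=clear B=clear  ← match
try  Suck: loc=A A=clear B=clear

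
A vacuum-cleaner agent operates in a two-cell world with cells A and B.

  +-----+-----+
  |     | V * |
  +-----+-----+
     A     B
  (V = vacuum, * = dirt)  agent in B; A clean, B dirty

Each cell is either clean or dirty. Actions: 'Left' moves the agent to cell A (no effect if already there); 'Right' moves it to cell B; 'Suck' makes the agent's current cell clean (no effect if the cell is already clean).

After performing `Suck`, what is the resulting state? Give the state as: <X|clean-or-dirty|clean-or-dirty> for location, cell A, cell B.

<B|clean|clean>

start: <B|clean|dirty>
t=1 Suck ⇒ <B|clean|clean>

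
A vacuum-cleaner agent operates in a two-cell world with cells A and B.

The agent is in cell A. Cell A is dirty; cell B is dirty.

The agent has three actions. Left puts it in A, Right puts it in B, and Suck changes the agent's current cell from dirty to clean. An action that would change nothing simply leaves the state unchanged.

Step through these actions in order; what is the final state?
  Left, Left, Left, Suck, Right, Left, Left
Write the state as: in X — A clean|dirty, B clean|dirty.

in A — A clean, B dirty

1) do Left; now in A — A dirty, B dirty
2) do Left; now in A — A dirty, B dirty
3) do Left; now in A — A dirty, B dirty
4) do Suck; now in A — A clean, B dirty
5) do Right; now in B — A clean, B dirty
6) do Left; now in A — A clean, B dirty
7) do Left; now in A — A clean, B dirty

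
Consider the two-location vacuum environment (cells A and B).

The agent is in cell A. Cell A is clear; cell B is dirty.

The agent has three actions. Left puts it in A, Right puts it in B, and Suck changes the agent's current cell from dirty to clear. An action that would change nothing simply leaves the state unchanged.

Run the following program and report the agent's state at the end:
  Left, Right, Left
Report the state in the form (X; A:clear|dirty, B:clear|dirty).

(A; A:clear, B:dirty)

1) do Left; now (A; A:clear, B:dirty)
2) do Right; now (B; A:clear, B:dirty)
3) do Left; now (A; A:clear, B:dirty)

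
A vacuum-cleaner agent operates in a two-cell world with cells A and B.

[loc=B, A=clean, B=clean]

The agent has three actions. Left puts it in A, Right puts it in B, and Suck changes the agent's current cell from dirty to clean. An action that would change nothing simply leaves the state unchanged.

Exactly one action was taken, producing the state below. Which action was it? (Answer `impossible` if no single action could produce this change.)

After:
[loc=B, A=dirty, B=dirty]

impossible

try  Left: <A|clean|clean>
try Right: <B|clean|clean>
try  Suck: <B|clean|clean>
no single action produces the after-state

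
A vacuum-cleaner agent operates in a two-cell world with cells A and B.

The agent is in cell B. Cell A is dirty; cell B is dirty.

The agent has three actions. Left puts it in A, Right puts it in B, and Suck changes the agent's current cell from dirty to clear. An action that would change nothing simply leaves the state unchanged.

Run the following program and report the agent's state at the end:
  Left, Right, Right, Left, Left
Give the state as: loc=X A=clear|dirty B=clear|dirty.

loc=A A=dirty B=dirty

1. Left → loc=A A=dirty B=dirty
2. Right → loc=B A=dirty B=dirty
3. Right → loc=B A=dirty B=dirty
4. Left → loc=A A=dirty B=dirty
5. Left → loc=A A=dirty B=dirty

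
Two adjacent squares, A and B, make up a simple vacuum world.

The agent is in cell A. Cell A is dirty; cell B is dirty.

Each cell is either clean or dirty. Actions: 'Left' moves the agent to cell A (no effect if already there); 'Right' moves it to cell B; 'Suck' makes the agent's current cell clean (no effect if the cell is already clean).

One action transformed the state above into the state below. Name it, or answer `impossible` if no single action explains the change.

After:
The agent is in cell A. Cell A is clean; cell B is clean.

try  Left: <A|dirty|dirty>
try Right: <B|dirty|dirty>
try  Suck: <A|clean|dirty>
no single action produces the after-state

impossible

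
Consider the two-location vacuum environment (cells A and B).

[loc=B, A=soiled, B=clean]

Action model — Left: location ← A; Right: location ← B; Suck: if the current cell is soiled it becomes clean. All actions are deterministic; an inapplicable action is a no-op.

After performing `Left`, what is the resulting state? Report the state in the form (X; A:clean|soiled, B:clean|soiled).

(A; A:soiled, B:clean)

start: (B; A:soiled, B:clean)
Left (#1): (A; A:soiled, B:clean)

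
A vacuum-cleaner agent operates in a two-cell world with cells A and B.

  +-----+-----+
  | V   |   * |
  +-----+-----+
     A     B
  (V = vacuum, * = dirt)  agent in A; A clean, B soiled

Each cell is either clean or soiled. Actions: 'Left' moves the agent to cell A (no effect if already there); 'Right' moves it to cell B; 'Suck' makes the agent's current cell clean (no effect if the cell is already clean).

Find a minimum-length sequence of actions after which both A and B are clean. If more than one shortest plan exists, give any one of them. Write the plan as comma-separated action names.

[1] after Right: in B — A clean, B soiled
[2] after Suck: in B — A clean, B clean
min 2: go B then Suck

Right, Suck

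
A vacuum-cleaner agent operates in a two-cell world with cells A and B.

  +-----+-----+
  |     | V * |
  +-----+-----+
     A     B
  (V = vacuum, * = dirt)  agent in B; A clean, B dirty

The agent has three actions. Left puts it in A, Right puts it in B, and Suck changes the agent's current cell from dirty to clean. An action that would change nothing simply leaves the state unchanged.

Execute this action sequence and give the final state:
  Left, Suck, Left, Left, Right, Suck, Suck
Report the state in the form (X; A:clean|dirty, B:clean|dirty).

step 1/7 (Left): (A; A:clean, B:dirty)
step 2/7 (Suck): (A; A:clean, B:dirty)
step 3/7 (Left): (A; A:clean, B:dirty)
step 4/7 (Left): (A; A:clean, B:dirty)
step 5/7 (Right): (B; A:clean, B:dirty)
step 6/7 (Suck): (B; A:clean, B:clean)
step 7/7 (Suck): (B; A:clean, B:clean)

(B; A:clean, B:clean)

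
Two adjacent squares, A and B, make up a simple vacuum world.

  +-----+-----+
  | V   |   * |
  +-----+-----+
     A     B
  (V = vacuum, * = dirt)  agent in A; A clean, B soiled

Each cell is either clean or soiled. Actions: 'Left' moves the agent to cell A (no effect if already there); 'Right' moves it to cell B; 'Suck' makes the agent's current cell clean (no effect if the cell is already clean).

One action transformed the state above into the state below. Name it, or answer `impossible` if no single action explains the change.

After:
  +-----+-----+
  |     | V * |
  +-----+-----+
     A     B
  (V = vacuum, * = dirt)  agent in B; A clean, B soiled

Right

try  Left: loc=A A=clean B=soiled
try Right: loc=B A=clean B=soiled  ← match
try  Suck: loc=A A=clean B=soiled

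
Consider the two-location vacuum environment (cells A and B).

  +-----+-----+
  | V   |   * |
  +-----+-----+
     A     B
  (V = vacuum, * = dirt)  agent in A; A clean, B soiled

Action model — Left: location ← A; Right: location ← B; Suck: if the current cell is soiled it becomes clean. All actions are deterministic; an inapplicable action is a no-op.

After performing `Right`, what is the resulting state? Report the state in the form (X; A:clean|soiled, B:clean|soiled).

(B; A:clean, B:soiled)

start: (A; A:clean, B:soiled)
1. Right → (B; A:clean, B:soiled)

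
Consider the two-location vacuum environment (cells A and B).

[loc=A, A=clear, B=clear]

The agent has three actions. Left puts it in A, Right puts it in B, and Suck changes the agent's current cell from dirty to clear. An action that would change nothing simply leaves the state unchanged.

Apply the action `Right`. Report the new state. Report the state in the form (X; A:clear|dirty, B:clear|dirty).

start: (A; A:clear, B:clear)
1. Right → (B; A:clear, B:clear)

(B; A:clear, B:clear)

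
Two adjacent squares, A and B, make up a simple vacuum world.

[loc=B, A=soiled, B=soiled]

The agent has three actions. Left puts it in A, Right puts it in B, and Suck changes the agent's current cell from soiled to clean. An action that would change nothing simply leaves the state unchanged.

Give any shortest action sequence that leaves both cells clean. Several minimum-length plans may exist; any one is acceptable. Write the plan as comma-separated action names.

step 1/3 (Suck): in B — A soiled, B clean
step 2/3 (Left): in A — A soiled, B clean
step 3/3 (Suck): in A — A clean, B clean
min 3: Suck B + move + Suck A

Suck, Left, Suck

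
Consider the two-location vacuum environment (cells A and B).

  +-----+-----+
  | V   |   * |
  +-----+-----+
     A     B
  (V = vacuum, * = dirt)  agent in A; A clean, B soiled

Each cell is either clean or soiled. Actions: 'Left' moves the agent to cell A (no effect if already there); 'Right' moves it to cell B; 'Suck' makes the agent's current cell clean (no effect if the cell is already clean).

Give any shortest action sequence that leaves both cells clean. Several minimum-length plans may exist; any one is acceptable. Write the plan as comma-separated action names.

Right, Suck

1) do Right; now <B|clean|soiled>
2) do Suck; now <B|clean|clean>
min 2: go B then Suck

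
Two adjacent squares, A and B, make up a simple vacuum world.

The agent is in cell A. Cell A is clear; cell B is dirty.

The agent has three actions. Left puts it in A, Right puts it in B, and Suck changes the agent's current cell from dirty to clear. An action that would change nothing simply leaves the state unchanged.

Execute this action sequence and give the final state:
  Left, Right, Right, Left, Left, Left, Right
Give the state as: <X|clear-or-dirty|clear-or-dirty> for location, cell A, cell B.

t=1 Left ⇒ <A|clear|dirty>
t=2 Right ⇒ <B|clear|dirty>
t=3 Right ⇒ <B|clear|dirty>
t=4 Left ⇒ <A|clear|dirty>
t=5 Left ⇒ <A|clear|dirty>
t=6 Left ⇒ <A|clear|dirty>
t=7 Right ⇒ <B|clear|dirty>

<B|clear|dirty>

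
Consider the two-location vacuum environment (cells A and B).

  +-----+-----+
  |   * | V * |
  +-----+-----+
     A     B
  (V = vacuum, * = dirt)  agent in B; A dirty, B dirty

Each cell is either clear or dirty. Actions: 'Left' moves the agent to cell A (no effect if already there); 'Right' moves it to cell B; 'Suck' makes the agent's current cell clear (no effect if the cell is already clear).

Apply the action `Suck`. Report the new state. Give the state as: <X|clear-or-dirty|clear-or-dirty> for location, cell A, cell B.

<B|dirty|clear>

start: <B|dirty|dirty>
t=1 Suck ⇒ <B|dirty|clear>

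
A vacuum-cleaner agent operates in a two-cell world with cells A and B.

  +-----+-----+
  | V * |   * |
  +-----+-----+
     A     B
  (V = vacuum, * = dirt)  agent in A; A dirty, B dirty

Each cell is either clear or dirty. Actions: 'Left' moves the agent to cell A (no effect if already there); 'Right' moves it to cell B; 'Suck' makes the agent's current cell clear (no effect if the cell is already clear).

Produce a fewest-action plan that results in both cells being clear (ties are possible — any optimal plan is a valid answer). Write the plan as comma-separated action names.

Suck, Right, Suck

1) do Suck; now loc=A A=clear B=dirty
2) do Right; now loc=B A=clear B=dirty
3) do Suck; now loc=B A=clear B=clear
min 3: Suck A + move + Suck B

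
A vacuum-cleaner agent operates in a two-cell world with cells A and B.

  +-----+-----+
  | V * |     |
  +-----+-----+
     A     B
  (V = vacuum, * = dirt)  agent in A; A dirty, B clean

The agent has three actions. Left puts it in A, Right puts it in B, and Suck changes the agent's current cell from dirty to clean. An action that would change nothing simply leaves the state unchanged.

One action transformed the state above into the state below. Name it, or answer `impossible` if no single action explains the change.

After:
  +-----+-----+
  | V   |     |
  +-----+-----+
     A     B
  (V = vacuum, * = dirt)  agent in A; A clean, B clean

try  Left: <A|dirty|clean>
try Right: <B|dirty|clean>
try  Suck: <A|clean|clean>  ← match

Suck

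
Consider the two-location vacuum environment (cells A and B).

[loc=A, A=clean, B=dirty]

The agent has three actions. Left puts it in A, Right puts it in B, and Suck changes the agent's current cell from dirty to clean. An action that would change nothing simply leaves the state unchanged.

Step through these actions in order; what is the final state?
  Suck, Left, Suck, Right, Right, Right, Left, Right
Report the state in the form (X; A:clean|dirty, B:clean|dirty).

(B; A:clean, B:dirty)

t=1 Suck ⇒ (A; A:clean, B:dirty)
t=2 Left ⇒ (A; A:clean, B:dirty)
t=3 Suck ⇒ (A; A:clean, B:dirty)
t=4 Right ⇒ (B; A:clean, B:dirty)
t=5 Right ⇒ (B; A:clean, B:dirty)
t=6 Right ⇒ (B; A:clean, B:dirty)
t=7 Left ⇒ (A; A:clean, B:dirty)
t=8 Right ⇒ (B; A:clean, B:dirty)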